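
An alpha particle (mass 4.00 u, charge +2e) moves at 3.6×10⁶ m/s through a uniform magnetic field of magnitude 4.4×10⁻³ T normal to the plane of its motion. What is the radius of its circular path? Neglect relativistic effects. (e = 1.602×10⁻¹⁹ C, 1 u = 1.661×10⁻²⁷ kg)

The magnetic force provides the centripetal force: |q|vB = mv²/r.
r = mv/(|q|B) = (6.644×10⁻²⁷)(3.6×10⁶)/((3.204×10⁻¹⁹)(4.4×10⁻³)) ≈ 17 m.

r ≈ 17 m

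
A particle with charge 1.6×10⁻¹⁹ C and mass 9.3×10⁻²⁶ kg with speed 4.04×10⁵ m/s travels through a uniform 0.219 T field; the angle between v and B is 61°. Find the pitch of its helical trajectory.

p ≈ 3.27 m

v∥ = v cosθ = 4.04×10⁵·cos61° ≈ 1.959×10⁵ m/s.
T = 2πm/(|q|B) = 2π(9.3×10⁻²⁶)/((1.6×10⁻¹⁹)(0.219)) ≈ 1.668×10⁻⁵ s.
pitch = v∥ T = (1.959×10⁵)(1.668×10⁻⁵) ≈ 3.27 m.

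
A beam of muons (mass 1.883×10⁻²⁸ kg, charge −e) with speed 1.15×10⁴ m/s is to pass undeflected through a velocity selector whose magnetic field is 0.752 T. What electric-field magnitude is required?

For straight-line motion qE = qvB, so E = vB.
E = 1.15×10⁴ × 0.752 = 8650 V/m.

E = 8650 V/m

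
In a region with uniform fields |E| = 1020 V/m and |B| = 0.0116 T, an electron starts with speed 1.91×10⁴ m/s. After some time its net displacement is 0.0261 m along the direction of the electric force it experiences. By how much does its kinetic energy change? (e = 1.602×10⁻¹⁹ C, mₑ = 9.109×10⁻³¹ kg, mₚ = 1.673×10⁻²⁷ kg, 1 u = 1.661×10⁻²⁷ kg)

The magnetic force is always ⟂ v and does no work; only the electric force changes KE.
ΔKE = F_E · d = |q|E d = (1.602×10⁻¹⁹)(1020)(0.0261) ≈ 4.26×10⁻¹⁸ J.

ΔKE ≈ 4.26×10⁻¹⁸ J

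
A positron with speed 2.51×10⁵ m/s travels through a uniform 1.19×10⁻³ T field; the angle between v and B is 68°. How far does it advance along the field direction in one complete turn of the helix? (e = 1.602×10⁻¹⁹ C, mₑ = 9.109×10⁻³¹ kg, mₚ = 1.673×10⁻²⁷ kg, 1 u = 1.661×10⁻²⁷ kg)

p ≈ 2.82×10⁻³ m

v∥ = v cosθ = 2.51×10⁵·cos68° ≈ 9.403×10⁴ m/s.
T = 2πm/(|q|B) = 2π(9.109×10⁻³¹)/((1.602×10⁻¹⁹)(1.19×10⁻³)) ≈ 3.002×10⁻⁸ s.
pitch = v∥ T = (9.403×10⁴)(3.002×10⁻⁸) ≈ 2.82×10⁻³ m.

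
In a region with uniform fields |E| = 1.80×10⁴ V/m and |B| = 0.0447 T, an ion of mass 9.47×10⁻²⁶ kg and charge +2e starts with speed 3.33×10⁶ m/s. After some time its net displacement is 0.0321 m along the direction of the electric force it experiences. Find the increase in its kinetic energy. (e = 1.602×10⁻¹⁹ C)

The magnetic force is always ⟂ v and does no work; only the electric force changes KE.
ΔKE = F_E · d = |q|E d = (3.204×10⁻¹⁹)(1.80×10⁴)(0.0321) ≈ 1.85×10⁻¹⁶ J.

ΔKE ≈ 1.85×10⁻¹⁶ J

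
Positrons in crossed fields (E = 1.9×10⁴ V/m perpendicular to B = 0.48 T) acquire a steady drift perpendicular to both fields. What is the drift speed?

In crossed fields the guiding centre drifts at v_d = |E×B|/B² = E/B, independent of charge and mass.
v_d = 1.9×10⁴/0.48 = 4.0×10⁴ m/s.

v_d ≈ 4.0×10⁴ m/s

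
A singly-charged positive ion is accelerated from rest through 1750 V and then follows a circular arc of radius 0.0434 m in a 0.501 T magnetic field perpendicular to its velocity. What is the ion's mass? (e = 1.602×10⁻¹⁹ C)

Combine |q|V = ½mv² and r = mv/(|q|B): eliminate v to get m = qB²r²/(2V).
m = (1.602×10⁻¹⁹)(0.501)²(0.0434)²/(2·1750) ≈ 2.16×10⁻²⁶ kg.

m ≈ 2.16×10⁻²⁶ kg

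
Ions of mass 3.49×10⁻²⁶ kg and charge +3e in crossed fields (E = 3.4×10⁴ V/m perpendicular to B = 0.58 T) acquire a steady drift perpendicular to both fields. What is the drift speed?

v_d ≈ 5.9×10⁴ m/s

The steady drift has the magnetic force balancing the electric force, so v_d = E/B.
v_d = 3.4×10⁴/0.58 = 5.9×10⁴ m/s.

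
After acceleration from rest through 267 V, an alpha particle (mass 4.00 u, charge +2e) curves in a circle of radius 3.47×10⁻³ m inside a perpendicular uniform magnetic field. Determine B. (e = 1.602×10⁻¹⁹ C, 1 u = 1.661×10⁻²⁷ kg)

B ≈ 0.959 T

v = √(2|q|V/m) = √(2·3.204×10⁻¹⁹·267/6.644×10⁻²⁷) ≈ 1.605×10⁵ m/s.
B = mv/(|q|r) = (6.644×10⁻²⁷)(1.605×10⁵)/((3.204×10⁻¹⁹)(3.47×10⁻³)) ≈ 0.959 T.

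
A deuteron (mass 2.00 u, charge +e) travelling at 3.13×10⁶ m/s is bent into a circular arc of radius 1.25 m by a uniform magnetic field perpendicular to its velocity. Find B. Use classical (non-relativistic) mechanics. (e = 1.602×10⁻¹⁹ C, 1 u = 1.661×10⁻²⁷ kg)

B ≈ 0.0519 T

From |q|vB = mv²/r, B = mv/(|q|r).
B = (3.322×10⁻²⁷)(3.13×10⁶)/((1.602×10⁻¹⁹)(1.25)) ≈ 0.0519 T.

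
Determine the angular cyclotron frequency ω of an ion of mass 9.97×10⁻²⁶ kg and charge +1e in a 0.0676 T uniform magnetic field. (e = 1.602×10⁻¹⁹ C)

ω ≈ 1.09×10⁵ rad/s

ω = |q|B/m.
ω = (1.602×10⁻¹⁹)(0.0676)/9.97×10⁻²⁶ ≈ 1.09×10⁵ rad/s.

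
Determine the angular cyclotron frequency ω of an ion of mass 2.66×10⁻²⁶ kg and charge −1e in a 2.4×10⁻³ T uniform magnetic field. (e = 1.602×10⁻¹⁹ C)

ω = |q|B/m.
ω = (1.602×10⁻¹⁹)(2.4×10⁻³)/2.66×10⁻²⁶ ≈ 1.4×10⁴ rad/s.

ω ≈ 1.4×10⁴ rad/s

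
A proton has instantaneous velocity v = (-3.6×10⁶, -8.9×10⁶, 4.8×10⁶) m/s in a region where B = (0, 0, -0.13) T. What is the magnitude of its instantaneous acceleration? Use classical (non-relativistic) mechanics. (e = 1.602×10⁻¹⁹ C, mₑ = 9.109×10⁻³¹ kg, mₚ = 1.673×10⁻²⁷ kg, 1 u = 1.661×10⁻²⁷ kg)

|a| ≈ 1.20×10¹⁴ m/s²

v×B = (1.16×10⁶, -4.68×10⁵, 0) N/C.
F = q v×B = (1.602×10⁻¹⁹ C)·(1.16×10⁶, -4.68×10⁵, 0) = (1.85×10⁻¹³, -7.50×10⁻¹⁴, 0) N.
|a| = |F|/m = 1.999×10⁻¹³/1.673×10⁻²⁷ ≈ 1.20×10¹⁴ m/s².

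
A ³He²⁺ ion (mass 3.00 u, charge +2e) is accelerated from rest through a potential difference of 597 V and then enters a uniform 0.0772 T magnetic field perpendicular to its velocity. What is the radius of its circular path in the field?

Acceleration: |q|V = ½mv² ⇒ v = √(2|q|V/m) = √(2·3.204×10⁻¹⁹·597/4.983×10⁻²⁷) ≈ 2.771×10⁵ m/s.
In the field: r = mv/(|q|B) = (4.983×10⁻²⁷)(2.771×10⁵)/((3.204×10⁻¹⁹)(0.0772)) ≈ 0.0558 m.

r ≈ 0.0558 m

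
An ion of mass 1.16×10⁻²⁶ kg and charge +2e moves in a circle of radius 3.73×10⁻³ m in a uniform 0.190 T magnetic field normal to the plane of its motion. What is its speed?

v ≈ 1.96×10⁴ m/s

From |q|vB = mv²/r, v = |q|Br/m.
v = (3.204×10⁻¹⁹)(0.190)(3.73×10⁻³)/1.16×10⁻²⁶ ≈ 1.96×10⁴ m/s.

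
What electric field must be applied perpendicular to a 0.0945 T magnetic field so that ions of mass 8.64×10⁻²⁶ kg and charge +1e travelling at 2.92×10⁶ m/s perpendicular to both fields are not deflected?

E = 2.76×10⁵ V/m

For straight-line motion qE = qvB, so E = vB.
E = 2.92×10⁶ × 0.0945 = 2.76×10⁵ V/m.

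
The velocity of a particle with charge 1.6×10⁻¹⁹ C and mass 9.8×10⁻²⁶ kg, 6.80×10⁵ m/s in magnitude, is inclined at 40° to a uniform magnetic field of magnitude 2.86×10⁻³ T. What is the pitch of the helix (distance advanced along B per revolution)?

v∥ = v cosθ = 6.80×10⁵·cos40° ≈ 5.209×10⁵ m/s.
T = 2πm/(|q|B) = 2π(9.8×10⁻²⁶)/((1.6×10⁻¹⁹)(2.86×10⁻³)) ≈ 1.346×10⁻³ s.
pitch = v∥ T = (5.209×10⁵)(1.346×10⁻³) ≈ 701 m.

p ≈ 701 m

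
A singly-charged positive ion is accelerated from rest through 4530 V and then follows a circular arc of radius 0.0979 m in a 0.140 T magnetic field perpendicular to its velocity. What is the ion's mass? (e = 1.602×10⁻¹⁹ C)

Combine |q|V = ½mv² and r = mv/(|q|B): eliminate v to get m = qB²r²/(2V).
m = (1.602×10⁻¹⁹)(0.140)²(0.0979)²/(2·4530) ≈ 3.32×10⁻²⁷ kg.

m ≈ 3.32×10⁻²⁷ kg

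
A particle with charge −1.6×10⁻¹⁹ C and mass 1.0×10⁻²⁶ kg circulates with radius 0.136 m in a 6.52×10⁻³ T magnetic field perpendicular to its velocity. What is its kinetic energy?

KE ≈ 6.28 eV

v = |q|Br/m, then KE = ½mv² = (qBr)²/(2m).
v = (1.6×10⁻¹⁹)(6.52×10⁻³)(0.136)/1.0×10⁻²⁶ ≈ 1.419×10⁴ m/s.
KE = ½(1.0×10⁻²⁶)(1.419×10⁴)² ≈ 1.01×10⁻¹⁸ J = 6.28 eV.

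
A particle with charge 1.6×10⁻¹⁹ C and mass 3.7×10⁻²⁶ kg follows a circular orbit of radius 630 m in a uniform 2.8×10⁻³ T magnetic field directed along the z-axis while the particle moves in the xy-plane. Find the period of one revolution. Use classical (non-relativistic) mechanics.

T ≈ 5.2×10⁻⁴ s

The cyclotron period depends only on m, q, B: T = 2πm/(|q|B).
T = 2π(3.7×10⁻²⁶)/((1.6×10⁻¹⁹)(2.8×10⁻³)) ≈ 5.2×10⁻⁴ s.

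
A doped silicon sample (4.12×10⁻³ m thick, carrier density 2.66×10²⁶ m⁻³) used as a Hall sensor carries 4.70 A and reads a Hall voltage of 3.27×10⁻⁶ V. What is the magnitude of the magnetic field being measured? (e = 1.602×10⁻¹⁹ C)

B ≈ 0.122 T

From V_H = IB/(n e t), B = V_H n e t / I.
B = (3.27×10⁻⁶)(2.66×10²⁶)(1.602×10⁻¹⁹)(4.12×10⁻³)/4.70 ≈ 0.122 T.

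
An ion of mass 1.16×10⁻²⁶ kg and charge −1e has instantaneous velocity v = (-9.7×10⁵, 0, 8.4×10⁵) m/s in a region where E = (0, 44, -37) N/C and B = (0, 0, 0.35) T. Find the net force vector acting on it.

F ≈ (0, -5.44×10⁻¹⁴, 5.93×10⁻¹⁸) N

v×B = (0, 3.40×10⁵, 0) N/C.
E + v×B = (0, 3.40×10⁵, -37.0) N/C.
F = q(E + v×B) = (−1.602×10⁻¹⁹ C)·(0, 3.40×10⁵, -37.0) = (0, -5.44×10⁻¹⁴, 5.93×10⁻¹⁸) N.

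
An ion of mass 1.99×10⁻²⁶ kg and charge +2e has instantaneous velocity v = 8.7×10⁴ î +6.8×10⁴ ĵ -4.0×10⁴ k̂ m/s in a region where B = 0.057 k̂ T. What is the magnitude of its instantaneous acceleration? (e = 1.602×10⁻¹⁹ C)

|a| ≈ 1.01×10¹¹ m/s²

v×B = (3880, -4960, 0) N/C.
F = q v×B = (3.204×10⁻¹⁹ C)·(3880, -4960, 0) = (1.24×10⁻¹⁵, -1.59×10⁻¹⁵, 0) N.
|a| = |F|/m = 2.017×10⁻¹⁵/1.99×10⁻²⁶ ≈ 1.01×10¹¹ m/s².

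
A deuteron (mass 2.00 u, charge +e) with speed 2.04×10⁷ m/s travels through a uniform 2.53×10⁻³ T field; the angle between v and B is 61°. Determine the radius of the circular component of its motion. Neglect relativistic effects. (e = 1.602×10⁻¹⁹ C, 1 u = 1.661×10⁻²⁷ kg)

r ≈ 146 m

v⊥ = v sinθ = 2.04×10⁷·sin61° ≈ 1.784×10⁷ m/s.
r = m v⊥/(|q|B) = (3.322×10⁻²⁷)(1.784×10⁷)/((1.602×10⁻¹⁹)(2.53×10⁻³)) ≈ 146 m.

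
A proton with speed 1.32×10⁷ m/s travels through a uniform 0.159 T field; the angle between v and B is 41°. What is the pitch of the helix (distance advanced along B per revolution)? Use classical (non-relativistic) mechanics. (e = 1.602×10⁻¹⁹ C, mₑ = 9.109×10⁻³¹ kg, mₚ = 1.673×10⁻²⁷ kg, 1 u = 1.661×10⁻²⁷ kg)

v∥ = v cosθ = 1.32×10⁷·cos41° ≈ 9.962×10⁶ m/s.
T = 2πm/(|q|B) = 2π(1.673×10⁻²⁷)/((1.602×10⁻¹⁹)(0.159)) ≈ 4.127×10⁻⁷ s.
pitch = v∥ T = (9.962×10⁶)(4.127×10⁻⁷) ≈ 4.11 m.

p ≈ 4.11 m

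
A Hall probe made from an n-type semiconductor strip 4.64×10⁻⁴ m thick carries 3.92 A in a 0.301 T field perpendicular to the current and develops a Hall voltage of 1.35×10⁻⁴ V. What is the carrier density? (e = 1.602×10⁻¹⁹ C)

n ≈ 1.18×10²⁶ m⁻³

From V_H = IB/(n e t), n = IB/(V_H e t).
n = (3.92)(0.301)/((1.35×10⁻⁴)(1.602×10⁻¹⁹)(4.64×10⁻⁴)) ≈ 1.18×10²⁶ m⁻³.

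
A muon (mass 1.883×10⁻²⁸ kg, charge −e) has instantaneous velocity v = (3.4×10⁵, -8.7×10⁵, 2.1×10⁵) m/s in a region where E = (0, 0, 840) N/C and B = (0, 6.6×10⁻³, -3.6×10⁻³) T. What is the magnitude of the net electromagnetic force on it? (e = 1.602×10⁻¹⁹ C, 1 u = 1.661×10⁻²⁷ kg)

v×B = (1750, 1220, 2240) N/C.
E + v×B = (1750, 1220, 3080) N/C.
F = q(E + v×B) = (−1.602×10⁻¹⁹ C)·(1750, 1220, 3080) = (-2.80×10⁻¹⁶, -1.96×10⁻¹⁶, -4.94×10⁻¹⁶) N.
|F| = 6.01×10⁻¹⁶ N.

|F| ≈ 6.01×10⁻¹⁶ N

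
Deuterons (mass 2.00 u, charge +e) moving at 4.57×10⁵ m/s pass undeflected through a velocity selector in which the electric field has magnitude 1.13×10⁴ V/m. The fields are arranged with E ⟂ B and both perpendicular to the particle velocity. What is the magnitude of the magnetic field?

B = 0.0247 T

Balance of forces in the selector: qE = qvB ⇒ B = E/v.
B = 1.13×10⁴/4.57×10⁵ = 0.0247 T.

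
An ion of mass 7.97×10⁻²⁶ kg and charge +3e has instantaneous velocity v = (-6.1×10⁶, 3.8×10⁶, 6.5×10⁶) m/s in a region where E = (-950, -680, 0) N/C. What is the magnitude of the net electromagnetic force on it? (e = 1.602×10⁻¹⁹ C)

Only an electric field acts, so F = qE = (4.806×10⁻¹⁹ C)·(-950, -680, 0) = (-4.57×10⁻¹⁶, -3.27×10⁻¹⁶, 0) N.
|F| = 5.61×10⁻¹⁶ N.

|F| ≈ 5.61×10⁻¹⁶ N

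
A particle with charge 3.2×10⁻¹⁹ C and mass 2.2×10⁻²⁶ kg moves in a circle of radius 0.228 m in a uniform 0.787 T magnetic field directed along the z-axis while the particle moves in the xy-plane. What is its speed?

From |q|vB = mv²/r, v = |q|Br/m.
v = (3.2×10⁻¹⁹)(0.787)(0.228)/2.2×10⁻²⁶ ≈ 2.61×10⁶ m/s.

v ≈ 2.61×10⁶ m/s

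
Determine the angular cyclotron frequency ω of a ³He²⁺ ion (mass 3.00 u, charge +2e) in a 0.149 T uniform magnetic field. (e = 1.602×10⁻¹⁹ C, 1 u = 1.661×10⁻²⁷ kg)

ω ≈ 9.58×10⁶ rad/s

ω = |q|B/m.
ω = (3.204×10⁻¹⁹)(0.149)/4.983×10⁻²⁷ ≈ 9.58×10⁶ rad/s.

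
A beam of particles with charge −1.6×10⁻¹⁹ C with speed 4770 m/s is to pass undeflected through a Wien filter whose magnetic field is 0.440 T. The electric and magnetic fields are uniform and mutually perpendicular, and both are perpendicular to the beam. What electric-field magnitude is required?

E = 2100 V/m

For straight-line motion qE = qvB, so E = vB.
E = 4770 × 0.440 = 2100 V/m.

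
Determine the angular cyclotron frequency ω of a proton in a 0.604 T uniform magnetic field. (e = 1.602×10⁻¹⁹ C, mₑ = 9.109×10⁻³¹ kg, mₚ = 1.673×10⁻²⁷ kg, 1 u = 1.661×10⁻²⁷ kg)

ω = |q|B/m.
ω = (1.602×10⁻¹⁹)(0.604)/1.673×10⁻²⁷ ≈ 5.78×10⁷ rad/s.

ω ≈ 5.78×10⁷ rad/s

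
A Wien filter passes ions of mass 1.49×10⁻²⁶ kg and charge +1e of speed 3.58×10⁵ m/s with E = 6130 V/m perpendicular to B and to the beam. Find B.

Balance of forces in the selector: qE = qvB ⇒ B = E/v.
B = 6130/3.58×10⁵ = 0.0171 T.

B = 0.0171 T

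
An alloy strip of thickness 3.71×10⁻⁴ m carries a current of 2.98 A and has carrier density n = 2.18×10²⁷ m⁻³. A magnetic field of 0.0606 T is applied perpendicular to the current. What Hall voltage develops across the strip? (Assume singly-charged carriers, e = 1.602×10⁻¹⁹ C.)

V_H = IB/(n e t).
V_H = (2.98)(0.0606)/((2.18×10²⁷)(1.602×10⁻¹⁹)(3.71×10⁻⁴)) ≈ 1.39×10⁻⁶ V.

V_H ≈ 1.39×10⁻⁶ V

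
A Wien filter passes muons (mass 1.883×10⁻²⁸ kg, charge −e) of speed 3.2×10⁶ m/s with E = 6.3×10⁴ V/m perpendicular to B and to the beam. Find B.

Balance of forces in the selector: qE = qvB ⇒ B = E/v.
B = 6.3×10⁴/3.2×10⁶ = 0.020 T.

B = 0.020 T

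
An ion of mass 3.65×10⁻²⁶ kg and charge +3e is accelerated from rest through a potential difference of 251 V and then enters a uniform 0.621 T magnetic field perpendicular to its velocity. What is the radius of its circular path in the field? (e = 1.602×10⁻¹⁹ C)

Acceleration: |q|V = ½mv² ⇒ v = √(2|q|V/m) = √(2·4.806×10⁻¹⁹·251/3.65×10⁻²⁶) ≈ 8.130×10⁴ m/s.
In the field: r = mv/(|q|B) = (3.65×10⁻²⁶)(8.130×10⁴)/((4.806×10⁻¹⁹)(0.621)) ≈ 9.94×10⁻³ m.

r ≈ 9.94×10⁻³ m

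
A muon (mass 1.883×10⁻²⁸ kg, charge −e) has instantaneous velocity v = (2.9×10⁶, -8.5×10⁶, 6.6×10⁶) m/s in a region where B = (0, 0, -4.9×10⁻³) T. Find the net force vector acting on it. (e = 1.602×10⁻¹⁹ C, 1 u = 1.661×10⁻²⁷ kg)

F ≈ (-6.67×10⁻¹⁵, -2.28×10⁻¹⁵, 0) N

v×B = (4.16×10⁴, 1.42×10⁴, 0) N/C.
F = q v×B = (−1.602×10⁻¹⁹ C)·(4.16×10⁴, 1.42×10⁴, 0) = (-6.67×10⁻¹⁵, -2.28×10⁻¹⁵, 0) N.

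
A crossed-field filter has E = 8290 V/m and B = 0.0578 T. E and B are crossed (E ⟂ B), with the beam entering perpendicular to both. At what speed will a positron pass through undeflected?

Straight-line motion ⇒ electric and magnetic forces cancel, so E = vB.
v = E/B = 8290/0.0578 = 1.43×10⁵ m/s.

v = 1.43×10⁵ m/s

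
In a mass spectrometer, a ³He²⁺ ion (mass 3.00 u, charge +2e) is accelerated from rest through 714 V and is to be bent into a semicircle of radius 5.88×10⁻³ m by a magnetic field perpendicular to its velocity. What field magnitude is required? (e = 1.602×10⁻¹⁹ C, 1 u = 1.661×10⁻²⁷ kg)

v = √(2|q|V/m) = √(2·3.204×10⁻¹⁹·714/4.983×10⁻²⁷) ≈ 3.030×10⁵ m/s.
B = mv/(|q|r) = (4.983×10⁻²⁷)(3.030×10⁵)/((3.204×10⁻¹⁹)(5.88×10⁻³)) ≈ 0.801 T.

B ≈ 0.801 T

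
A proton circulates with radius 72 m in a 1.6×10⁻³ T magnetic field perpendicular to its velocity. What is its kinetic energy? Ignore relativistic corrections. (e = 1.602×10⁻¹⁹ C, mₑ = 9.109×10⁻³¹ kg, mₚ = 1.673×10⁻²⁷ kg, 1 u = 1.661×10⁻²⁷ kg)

v = |q|Br/m, then KE = ½mv² = (qBr)²/(2m).
v = (1.602×10⁻¹⁹)(1.6×10⁻³)(72)/1.673×10⁻²⁷ ≈ 1.103×10⁷ m/s.
KE = ½(1.673×10⁻²⁷)(1.103×10⁷)² ≈ 1.0×10⁻¹³ J.

KE ≈ 1.0×10⁻¹³ J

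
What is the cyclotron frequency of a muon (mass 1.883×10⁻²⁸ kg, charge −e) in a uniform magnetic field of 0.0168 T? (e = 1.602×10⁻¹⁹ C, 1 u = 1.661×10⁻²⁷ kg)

f ≈ 2.27×10⁶ Hz

f = |q|B/(2πm).
f = (1.602×10⁻¹⁹)(0.0168)/(2π·1.883×10⁻²⁸) ≈ 2.27×10⁶ Hz.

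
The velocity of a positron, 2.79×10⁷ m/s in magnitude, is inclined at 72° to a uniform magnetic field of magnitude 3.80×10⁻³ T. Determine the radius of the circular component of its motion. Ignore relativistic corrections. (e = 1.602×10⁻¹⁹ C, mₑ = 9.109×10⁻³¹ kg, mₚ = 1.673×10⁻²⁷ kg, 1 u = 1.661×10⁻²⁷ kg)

r ≈ 0.0397 m

v⊥ = v sinθ = 2.79×10⁷·sin72° ≈ 2.653×10⁷ m/s.
r = m v⊥/(|q|B) = (9.109×10⁻³¹)(2.653×10⁷)/((1.602×10⁻¹⁹)(3.80×10⁻³)) ≈ 0.0397 m.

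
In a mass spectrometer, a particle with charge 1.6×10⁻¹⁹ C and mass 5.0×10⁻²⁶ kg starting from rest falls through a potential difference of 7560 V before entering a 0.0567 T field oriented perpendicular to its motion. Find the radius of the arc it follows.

r ≈ 1.21 m

Acceleration: |q|V = ½mv² ⇒ v = √(2|q|V/m) = √(2·1.6×10⁻¹⁹·7560/5.0×10⁻²⁶) ≈ 2.200×10⁵ m/s.
In the field: r = mv/(|q|B) = (5.0×10⁻²⁶)(2.200×10⁵)/((1.6×10⁻¹⁹)(0.0567)) ≈ 1.21 m.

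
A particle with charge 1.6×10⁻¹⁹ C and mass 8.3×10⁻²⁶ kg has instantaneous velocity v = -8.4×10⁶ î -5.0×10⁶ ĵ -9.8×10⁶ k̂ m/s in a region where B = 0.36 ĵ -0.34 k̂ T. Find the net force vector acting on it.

F ≈ (8.36×10⁻¹³, -4.57×10⁻¹³, -4.84×10⁻¹³) N

v×B = (5.23×10⁶, -2.86×10⁶, -3.02×10⁶) N/C.
F = q v×B = (1.6×10⁻¹⁹ C)·(5.23×10⁶, -2.86×10⁶, -3.02×10⁶) = (8.36×10⁻¹³, -4.57×10⁻¹³, -4.84×10⁻¹³) N.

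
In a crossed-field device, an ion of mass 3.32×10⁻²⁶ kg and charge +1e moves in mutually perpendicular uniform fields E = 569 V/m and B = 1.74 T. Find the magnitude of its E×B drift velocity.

v_d ≈ 327 m/s

In crossed fields the guiding centre drifts at v_d = |E×B|/B² = E/B, independent of charge and mass.
v_d = 569/1.74 = 327 m/s.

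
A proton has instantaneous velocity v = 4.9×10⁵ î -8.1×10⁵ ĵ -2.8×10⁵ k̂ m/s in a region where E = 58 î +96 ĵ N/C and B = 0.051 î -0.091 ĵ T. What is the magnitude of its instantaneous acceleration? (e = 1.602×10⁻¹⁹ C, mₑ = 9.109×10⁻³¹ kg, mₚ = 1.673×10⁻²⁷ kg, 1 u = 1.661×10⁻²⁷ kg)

|a| ≈ 2.81×10¹² m/s²

v×B = (-2.55×10⁴, -1.43×10⁴, -3280) N/C.
E + v×B = (-2.54×10⁴, -1.42×10⁴, -3280) N/C.
F = q(E + v×B) = (1.602×10⁻¹⁹ C)·(-2.54×10⁴, -1.42×10⁴, -3280) = (-4.07×10⁻¹⁵, -2.27×10⁻¹⁵, -5.25×10⁻¹⁶) N.
|a| = |F|/m = 4.693×10⁻¹⁵/1.673×10⁻²⁷ ≈ 2.81×10¹² m/s².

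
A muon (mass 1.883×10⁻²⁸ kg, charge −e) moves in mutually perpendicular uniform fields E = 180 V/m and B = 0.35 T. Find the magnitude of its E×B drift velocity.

In crossed fields the guiding centre drifts at v_d = |E×B|/B² = E/B, independent of charge and mass.
v_d = 180/0.35 = 510 m/s.

v_d ≈ 510 m/s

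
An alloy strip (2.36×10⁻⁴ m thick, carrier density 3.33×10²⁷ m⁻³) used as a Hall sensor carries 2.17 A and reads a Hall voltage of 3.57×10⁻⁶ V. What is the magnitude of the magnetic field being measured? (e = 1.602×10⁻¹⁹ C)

B ≈ 0.207 T

From V_H = IB/(n e t), B = V_H n e t / I.
B = (3.57×10⁻⁶)(3.33×10²⁷)(1.602×10⁻¹⁹)(2.36×10⁻⁴)/2.17 ≈ 0.207 T.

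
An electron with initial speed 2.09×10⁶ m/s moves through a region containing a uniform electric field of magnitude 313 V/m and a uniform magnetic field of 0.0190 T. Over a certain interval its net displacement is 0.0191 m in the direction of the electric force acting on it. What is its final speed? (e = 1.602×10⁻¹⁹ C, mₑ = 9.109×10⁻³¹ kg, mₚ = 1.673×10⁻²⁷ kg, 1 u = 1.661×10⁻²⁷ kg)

B does no work; ΔKE = |q|E d.
½mv_f² = ½mv₀² + |q|Ed = ½(9.109×10⁻³¹)(2.09×10⁶)² + (1.602×10⁻¹⁹)(313)(0.0191) ≈ 1.989×10⁻¹⁸ J + 9.577×10⁻¹⁹ J ≈ 2.947×10⁻¹⁸ J.
v_f = √(2·2.947×10⁻¹⁸/9.109×10⁻³¹) ≈ 2.54×10⁶ m/s.

v_f ≈ 2.54×10⁶ m/s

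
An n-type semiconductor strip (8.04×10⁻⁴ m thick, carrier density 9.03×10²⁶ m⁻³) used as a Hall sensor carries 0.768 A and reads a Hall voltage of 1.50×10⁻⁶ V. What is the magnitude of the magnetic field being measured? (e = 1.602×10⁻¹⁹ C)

From V_H = IB/(n e t), B = V_H n e t / I.
B = (1.50×10⁻⁶)(9.03×10²⁶)(1.602×10⁻¹⁹)(8.04×10⁻⁴)/0.768 ≈ 0.227 T.

B ≈ 0.227 T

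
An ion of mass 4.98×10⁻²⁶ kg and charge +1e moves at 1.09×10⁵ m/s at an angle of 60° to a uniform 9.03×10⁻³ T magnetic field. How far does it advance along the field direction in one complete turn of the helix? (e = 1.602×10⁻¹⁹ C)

p ≈ 11.8 m

v∥ = v cosθ = 1.09×10⁵·cos60° ≈ 5.450×10⁴ m/s.
T = 2πm/(|q|B) = 2π(4.98×10⁻²⁶)/((1.602×10⁻¹⁹)(9.03×10⁻³)) ≈ 2.163×10⁻⁴ s.
pitch = v∥ T = (5.450×10⁴)(2.163×10⁻⁴) ≈ 11.8 m.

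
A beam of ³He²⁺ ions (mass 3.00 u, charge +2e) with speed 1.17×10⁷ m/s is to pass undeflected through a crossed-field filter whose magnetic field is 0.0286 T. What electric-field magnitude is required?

E = 3.35×10⁵ V/m

For straight-line motion qE = qvB, so E = vB.
E = 1.17×10⁷ × 0.0286 = 3.35×10⁵ V/m.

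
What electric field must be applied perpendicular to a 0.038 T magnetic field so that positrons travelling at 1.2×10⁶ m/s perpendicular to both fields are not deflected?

E = 4.6×10⁴ V/m

For straight-line motion qE = qvB, so E = vB.
E = 1.2×10⁶ × 0.038 = 4.6×10⁴ V/m.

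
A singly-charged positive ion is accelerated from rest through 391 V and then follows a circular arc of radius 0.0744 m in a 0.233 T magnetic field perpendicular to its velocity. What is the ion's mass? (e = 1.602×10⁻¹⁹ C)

Combine |q|V = ½mv² and r = mv/(|q|B): eliminate v to get m = qB²r²/(2V).
m = (1.602×10⁻¹⁹)(0.233)²(0.0744)²/(2·391) ≈ 6.16×10⁻²⁶ kg.

m ≈ 6.16×10⁻²⁶ kg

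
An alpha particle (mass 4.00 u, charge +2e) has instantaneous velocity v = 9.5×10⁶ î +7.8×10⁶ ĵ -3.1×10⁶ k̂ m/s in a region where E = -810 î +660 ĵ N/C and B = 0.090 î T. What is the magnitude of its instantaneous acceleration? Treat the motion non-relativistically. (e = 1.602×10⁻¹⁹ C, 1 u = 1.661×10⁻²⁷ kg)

|a| ≈ 3.64×10¹³ m/s²

v×B = (0, -2.79×10⁵, -7.02×10⁵) N/C.
E + v×B = (-810, -2.78×10⁵, -7.02×10⁵) N/C.
F = q(E + v×B) = (3.204×10⁻¹⁹ C)·(-810, -2.78×10⁵, -7.02×10⁵) = (-2.60×10⁻¹⁶, -8.92×10⁻¹⁴, -2.25×10⁻¹³) N.
|a| = |F|/m = 2.420×10⁻¹³/6.644×10⁻²⁷ ≈ 3.64×10¹³ m/s².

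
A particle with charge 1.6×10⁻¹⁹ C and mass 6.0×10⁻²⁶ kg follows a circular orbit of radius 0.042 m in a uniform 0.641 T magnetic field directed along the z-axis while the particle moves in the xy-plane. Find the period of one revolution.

The cyclotron period depends only on m, q, B: T = 2πm/(|q|B).
T = 2π(6.0×10⁻²⁶)/((1.6×10⁻¹⁹)(0.641)) ≈ 3.68×10⁻⁶ s.

T ≈ 3.68×10⁻⁶ s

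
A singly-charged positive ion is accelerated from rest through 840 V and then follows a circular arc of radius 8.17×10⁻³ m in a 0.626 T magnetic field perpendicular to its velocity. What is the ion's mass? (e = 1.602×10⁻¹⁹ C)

m ≈ 2.49×10⁻²⁷ kg

Combine |q|V = ½mv² and r = mv/(|q|B): eliminate v to get m = qB²r²/(2V).
m = (1.602×10⁻¹⁹)(0.626)²(8.17×10⁻³)²/(2·840) ≈ 2.49×10⁻²⁷ kg.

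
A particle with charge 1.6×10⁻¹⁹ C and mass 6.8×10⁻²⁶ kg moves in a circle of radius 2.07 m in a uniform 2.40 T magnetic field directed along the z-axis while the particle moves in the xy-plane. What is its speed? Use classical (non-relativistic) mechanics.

v ≈ 1.17×10⁷ m/s

From |q|vB = mv²/r, v = |q|Br/m.
v = (1.6×10⁻¹⁹)(2.40)(2.07)/6.8×10⁻²⁶ ≈ 1.17×10⁷ m/s.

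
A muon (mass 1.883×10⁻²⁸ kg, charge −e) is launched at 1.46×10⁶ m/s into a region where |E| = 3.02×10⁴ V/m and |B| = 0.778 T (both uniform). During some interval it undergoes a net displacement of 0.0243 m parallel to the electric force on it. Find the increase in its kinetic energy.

ΔKE ≈ 1.18×10⁻¹⁶ J

The magnetic force is always ⟂ v and does no work; only the electric force changes KE.
ΔKE = F_E · d = |q|E d = (1.602×10⁻¹⁹)(3.02×10⁴)(0.0243) ≈ 1.18×10⁻¹⁶ J.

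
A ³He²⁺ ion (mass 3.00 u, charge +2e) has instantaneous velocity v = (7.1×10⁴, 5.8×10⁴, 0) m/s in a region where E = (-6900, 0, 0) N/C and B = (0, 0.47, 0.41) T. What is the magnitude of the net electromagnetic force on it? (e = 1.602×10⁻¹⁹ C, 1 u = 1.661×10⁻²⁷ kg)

v×B = (2.38×10⁴, -2.91×10⁴, 3.34×10⁴) N/C.
E + v×B = (1.69×10⁴, -2.91×10⁴, 3.34×10⁴) N/C.
F = q(E + v×B) = (3.204×10⁻¹⁹ C)·(1.69×10⁴, -2.91×10⁴, 3.34×10⁴) = (5.41×10⁻¹⁵, -9.33×10⁻¹⁵, 1.07×10⁻¹⁴) N.
|F| = 1.52×10⁻¹⁴ N.

|F| ≈ 1.52×10⁻¹⁴ N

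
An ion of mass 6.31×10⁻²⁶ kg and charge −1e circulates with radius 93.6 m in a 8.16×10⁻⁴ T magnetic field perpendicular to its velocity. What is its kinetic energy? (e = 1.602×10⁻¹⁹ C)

KE ≈ 7410 eV

v = |q|Br/m, then KE = ½mv² = (qBr)²/(2m).
v = (1.602×10⁻¹⁹)(8.16×10⁻⁴)(93.6)/6.31×10⁻²⁶ ≈ 1.939×10⁵ m/s.
KE = ½(6.31×10⁻²⁶)(1.939×10⁵)² ≈ 1.19×10⁻¹⁵ J = 7410 eV.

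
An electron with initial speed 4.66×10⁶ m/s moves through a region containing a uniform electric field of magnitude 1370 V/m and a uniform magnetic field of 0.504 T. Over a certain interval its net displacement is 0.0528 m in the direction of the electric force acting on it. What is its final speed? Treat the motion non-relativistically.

v_f ≈ 6.87×10⁶ m/s

B does no work; ΔKE = |q|E d.
½mv_f² = ½mv₀² + |q|Ed = ½(9.109×10⁻³¹)(4.66×10⁶)² + (1.602×10⁻¹⁹)(1370)(0.0528) ≈ 9.890×10⁻¹⁸ J + 1.159×10⁻¹⁷ J ≈ 2.148×10⁻¹⁷ J.
v_f = √(2·2.148×10⁻¹⁷/9.109×10⁻³¹) ≈ 6.87×10⁶ m/s.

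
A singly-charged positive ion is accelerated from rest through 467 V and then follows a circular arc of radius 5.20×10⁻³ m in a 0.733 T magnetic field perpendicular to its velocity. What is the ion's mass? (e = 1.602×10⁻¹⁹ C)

Combine |q|V = ½mv² and r = mv/(|q|B): eliminate v to get m = qB²r²/(2V).
m = (1.602×10⁻¹⁹)(0.733)²(5.20×10⁻³)²/(2·467) ≈ 2.49×10⁻²⁷ kg.

m ≈ 2.49×10⁻²⁷ kg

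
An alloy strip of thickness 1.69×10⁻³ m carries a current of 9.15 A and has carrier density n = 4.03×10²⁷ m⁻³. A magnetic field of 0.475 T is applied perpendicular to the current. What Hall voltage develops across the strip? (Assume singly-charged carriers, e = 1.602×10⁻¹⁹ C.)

V_H ≈ 3.98×10⁻⁶ V

V_H = IB/(n e t).
V_H = (9.15)(0.475)/((4.03×10²⁷)(1.602×10⁻¹⁹)(1.69×10⁻³)) ≈ 3.98×10⁻⁶ V.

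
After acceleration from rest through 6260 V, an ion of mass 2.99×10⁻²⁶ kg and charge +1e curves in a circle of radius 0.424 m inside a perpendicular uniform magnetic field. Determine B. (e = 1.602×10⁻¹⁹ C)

v = √(2|q|V/m) = √(2·1.602×10⁻¹⁹·6260/2.99×10⁻²⁶) ≈ 2.590×10⁵ m/s.
B = mv/(|q|r) = (2.99×10⁻²⁶)(2.590×10⁵)/((1.602×10⁻¹⁹)(0.424)) ≈ 0.114 T.

B ≈ 0.114 T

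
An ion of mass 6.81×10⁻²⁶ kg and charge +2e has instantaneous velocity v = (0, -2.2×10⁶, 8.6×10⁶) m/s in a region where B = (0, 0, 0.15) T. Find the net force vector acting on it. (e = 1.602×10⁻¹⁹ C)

v×B = (-3.30×10⁵, 0, 0) N/C.
F = q v×B = (3.204×10⁻¹⁹ C)·(-3.30×10⁵, 0, 0) = (-1.06×10⁻¹³, 0, 0) N.

F ≈ (-1.06×10⁻¹³, 0, 0) N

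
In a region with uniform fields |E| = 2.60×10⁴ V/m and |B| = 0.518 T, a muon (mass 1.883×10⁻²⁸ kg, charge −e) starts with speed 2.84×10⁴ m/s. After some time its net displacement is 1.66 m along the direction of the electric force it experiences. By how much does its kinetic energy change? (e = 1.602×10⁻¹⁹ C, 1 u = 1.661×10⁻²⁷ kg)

The magnetic force is always ⟂ v and does no work; only the electric force changes KE.
ΔKE = F_E · d = |q|E d = (1.602×10⁻¹⁹)(2.60×10⁴)(1.66) ≈ 6.91×10⁻¹⁵ J.

ΔKE ≈ 6.91×10⁻¹⁵ J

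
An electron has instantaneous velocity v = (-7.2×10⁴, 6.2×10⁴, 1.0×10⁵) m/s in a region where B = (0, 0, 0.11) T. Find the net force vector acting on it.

F ≈ (-1.09×10⁻¹⁵, -1.27×10⁻¹⁵, 0) N

v×B = (6820, 7920, 0) N/C.
F = q v×B = (−1.602×10⁻¹⁹ C)·(6820, 7920, 0) = (-1.09×10⁻¹⁵, -1.27×10⁻¹⁵, 0) N.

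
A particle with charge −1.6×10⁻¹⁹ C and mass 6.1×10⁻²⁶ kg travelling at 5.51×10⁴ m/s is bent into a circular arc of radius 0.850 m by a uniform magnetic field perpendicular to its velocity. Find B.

B ≈ 0.0247 T

From |q|vB = mv²/r, B = mv/(|q|r).
B = (6.1×10⁻²⁶)(5.51×10⁴)/((1.6×10⁻¹⁹)(0.850)) ≈ 0.0247 T.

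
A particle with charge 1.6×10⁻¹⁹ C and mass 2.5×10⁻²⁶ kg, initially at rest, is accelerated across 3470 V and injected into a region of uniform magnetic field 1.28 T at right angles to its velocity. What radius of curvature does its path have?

Acceleration: |q|V = ½mv² ⇒ v = √(2|q|V/m) = √(2·1.6×10⁻¹⁹·3470/2.5×10⁻²⁶) ≈ 2.108×10⁵ m/s.
In the field: r = mv/(|q|B) = (2.5×10⁻²⁶)(2.108×10⁵)/((1.6×10⁻¹⁹)(1.28)) ≈ 0.0257 m.

r ≈ 0.0257 m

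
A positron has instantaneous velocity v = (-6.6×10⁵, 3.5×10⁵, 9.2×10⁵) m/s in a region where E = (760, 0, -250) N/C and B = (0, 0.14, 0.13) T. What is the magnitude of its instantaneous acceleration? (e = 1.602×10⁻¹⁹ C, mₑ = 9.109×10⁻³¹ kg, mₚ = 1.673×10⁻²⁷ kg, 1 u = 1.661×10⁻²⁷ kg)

|a| ≈ 2.65×10¹⁶ m/s²

v×B = (-8.33×10⁴, 8.58×10⁴, -9.24×10⁴) N/C.
E + v×B = (-8.25×10⁴, 8.58×10⁴, -9.27×10⁴) N/C.
F = q(E + v×B) = (1.602×10⁻¹⁹ C)·(-8.25×10⁴, 8.58×10⁴, -9.27×10⁴) = (-1.32×10⁻¹⁴, 1.37×10⁻¹⁴, -1.48×10⁻¹⁴) N.
|a| = |F|/m = 2.417×10⁻¹⁴/9.109×10⁻³¹ ≈ 2.65×10¹⁶ m/s².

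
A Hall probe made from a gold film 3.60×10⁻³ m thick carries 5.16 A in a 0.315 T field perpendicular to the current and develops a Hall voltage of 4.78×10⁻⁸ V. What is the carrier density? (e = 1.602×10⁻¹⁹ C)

n ≈ 5.90×10²⁸ m⁻³

From V_H = IB/(n e t), n = IB/(V_H e t).
n = (5.16)(0.315)/((4.78×10⁻⁸)(1.602×10⁻¹⁹)(3.60×10⁻³)) ≈ 5.90×10²⁸ m⁻³.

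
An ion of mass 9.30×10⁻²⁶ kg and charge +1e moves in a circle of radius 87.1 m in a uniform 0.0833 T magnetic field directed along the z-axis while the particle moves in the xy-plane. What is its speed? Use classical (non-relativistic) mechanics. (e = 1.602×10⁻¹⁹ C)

v ≈ 1.25×10⁷ m/s

From |q|vB = mv²/r, v = |q|Br/m.
v = (1.602×10⁻¹⁹)(0.0833)(87.1)/9.30×10⁻²⁶ ≈ 1.25×10⁷ m/s.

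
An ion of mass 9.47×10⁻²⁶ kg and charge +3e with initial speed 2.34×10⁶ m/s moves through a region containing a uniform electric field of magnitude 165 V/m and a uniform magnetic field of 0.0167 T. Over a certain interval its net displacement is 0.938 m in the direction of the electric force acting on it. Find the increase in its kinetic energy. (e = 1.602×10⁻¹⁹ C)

ΔKE ≈ 7.44×10⁻¹⁷ J

The magnetic force is always ⟂ v and does no work; only the electric force changes KE.
ΔKE = F_E · d = |q|E d = (4.806×10⁻¹⁹)(165)(0.938) ≈ 7.44×10⁻¹⁷ J.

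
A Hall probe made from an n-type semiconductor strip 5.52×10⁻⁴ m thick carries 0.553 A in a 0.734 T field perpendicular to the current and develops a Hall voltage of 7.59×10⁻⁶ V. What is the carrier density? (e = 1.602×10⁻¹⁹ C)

n ≈ 6.05×10²⁶ m⁻³

From V_H = IB/(n e t), n = IB/(V_H e t).
n = (0.553)(0.734)/((7.59×10⁻⁶)(1.602×10⁻¹⁹)(5.52×10⁻⁴)) ≈ 6.05×10²⁶ m⁻³.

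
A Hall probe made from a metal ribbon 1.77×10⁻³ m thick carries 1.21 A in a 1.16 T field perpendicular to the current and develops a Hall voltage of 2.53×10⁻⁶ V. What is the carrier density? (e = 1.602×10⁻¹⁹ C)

From V_H = IB/(n e t), n = IB/(V_H e t).
n = (1.21)(1.16)/((2.53×10⁻⁶)(1.602×10⁻¹⁹)(1.77×10⁻³)) ≈ 1.96×10²⁷ m⁻³.

n ≈ 1.96×10²⁷ m⁻³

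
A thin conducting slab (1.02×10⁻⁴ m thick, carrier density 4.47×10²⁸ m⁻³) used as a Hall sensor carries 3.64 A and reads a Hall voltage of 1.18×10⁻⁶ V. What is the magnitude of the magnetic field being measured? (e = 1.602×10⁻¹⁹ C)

B ≈ 0.237 T

From V_H = IB/(n e t), B = V_H n e t / I.
B = (1.18×10⁻⁶)(4.47×10²⁸)(1.602×10⁻¹⁹)(1.02×10⁻⁴)/3.64 ≈ 0.237 T.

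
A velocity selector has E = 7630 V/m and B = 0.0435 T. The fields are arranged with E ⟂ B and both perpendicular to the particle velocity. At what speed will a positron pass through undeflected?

Straight-line motion ⇒ electric and magnetic forces cancel, so E = vB.
v = E/B = 7630/0.0435 = 1.75×10⁵ m/s.
The result is independent of the particle's charge and mass.

v = 1.75×10⁵ m/s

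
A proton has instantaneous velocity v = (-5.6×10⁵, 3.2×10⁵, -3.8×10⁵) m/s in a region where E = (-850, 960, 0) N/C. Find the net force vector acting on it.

F ≈ (-1.36×10⁻¹⁶, 1.54×10⁻¹⁶, 0) N

Only an electric field acts, so F = qE = (1.602×10⁻¹⁹ C)·(-850, 960, 0) = (-1.36×10⁻¹⁶, 1.54×10⁻¹⁶, 0) N.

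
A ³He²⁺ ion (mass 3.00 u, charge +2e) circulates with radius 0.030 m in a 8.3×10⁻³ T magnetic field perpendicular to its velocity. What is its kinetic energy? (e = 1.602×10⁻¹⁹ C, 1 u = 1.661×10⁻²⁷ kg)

v = |q|Br/m, then KE = ½mv² = (qBr)²/(2m).
v = (3.204×10⁻¹⁹)(8.3×10⁻³)(0.030)/4.983×10⁻²⁷ ≈ 1.601×10⁴ m/s.
KE = ½(4.983×10⁻²⁷)(1.601×10⁴)² ≈ 6.4×10⁻¹⁹ J.

KE ≈ 6.4×10⁻¹⁹ J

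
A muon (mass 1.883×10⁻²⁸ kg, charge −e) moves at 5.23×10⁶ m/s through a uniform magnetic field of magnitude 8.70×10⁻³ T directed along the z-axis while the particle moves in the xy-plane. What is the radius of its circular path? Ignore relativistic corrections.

r ≈ 0.707 m

The magnetic force provides the centripetal force: |q|vB = mv²/r.
r = mv/(|q|B) = (1.883×10⁻²⁸)(5.23×10⁶)/((1.602×10⁻¹⁹)(8.70×10⁻³)) ≈ 0.707 m.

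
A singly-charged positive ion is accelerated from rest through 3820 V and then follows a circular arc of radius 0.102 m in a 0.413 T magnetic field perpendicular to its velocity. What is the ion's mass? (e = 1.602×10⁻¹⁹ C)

Combine |q|V = ½mv² and r = mv/(|q|B): eliminate v to get m = qB²r²/(2V).
m = (1.602×10⁻¹⁹)(0.413)²(0.102)²/(2·3820) ≈ 3.72×10⁻²⁶ kg.

m ≈ 3.72×10⁻²⁶ kg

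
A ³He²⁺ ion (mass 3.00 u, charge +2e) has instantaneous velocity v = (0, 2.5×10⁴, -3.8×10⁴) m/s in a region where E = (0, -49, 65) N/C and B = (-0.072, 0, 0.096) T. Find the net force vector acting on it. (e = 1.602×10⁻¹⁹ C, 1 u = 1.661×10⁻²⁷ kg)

F ≈ (7.69×10⁻¹⁶, 8.61×10⁻¹⁶, 5.98×10⁻¹⁶) N

v×B = (2400, 2740, 1800) N/C.
E + v×B = (2400, 2690, 1860) N/C.
F = q(E + v×B) = (3.204×10⁻¹⁹ C)·(2400, 2690, 1860) = (7.69×10⁻¹⁶, 8.61×10⁻¹⁶, 5.98×10⁻¹⁶) N.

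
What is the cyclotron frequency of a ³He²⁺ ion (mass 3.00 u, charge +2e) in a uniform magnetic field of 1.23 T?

f = |q|B/(2πm).
f = (3.204×10⁻¹⁹)(1.23)/(2π·4.983×10⁻²⁷) ≈ 1.26×10⁷ Hz.

f ≈ 1.26×10⁷ Hz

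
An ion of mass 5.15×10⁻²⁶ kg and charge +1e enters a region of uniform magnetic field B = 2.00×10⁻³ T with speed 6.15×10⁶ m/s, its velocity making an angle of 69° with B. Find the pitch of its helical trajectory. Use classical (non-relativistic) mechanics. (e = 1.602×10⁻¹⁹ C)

p ≈ 2230 m

v∥ = v cosθ = 6.15×10⁶·cos69° ≈ 2.204×10⁶ m/s.
T = 2πm/(|q|B) = 2π(5.15×10⁻²⁶)/((1.602×10⁻¹⁹)(2.00×10⁻³)) ≈ 1.010×10⁻³ s.
pitch = v∥ T = (2.204×10⁶)(1.010×10⁻³) ≈ 2230 m.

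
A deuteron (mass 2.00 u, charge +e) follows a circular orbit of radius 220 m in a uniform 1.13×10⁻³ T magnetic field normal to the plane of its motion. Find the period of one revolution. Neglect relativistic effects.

The cyclotron period depends only on m, q, B: T = 2πm/(|q|B).
T = 2π(3.322×10⁻²⁷)/((1.602×10⁻¹⁹)(1.13×10⁻³)) ≈ 1.15×10⁻⁴ s.

T ≈ 1.15×10⁻⁴ s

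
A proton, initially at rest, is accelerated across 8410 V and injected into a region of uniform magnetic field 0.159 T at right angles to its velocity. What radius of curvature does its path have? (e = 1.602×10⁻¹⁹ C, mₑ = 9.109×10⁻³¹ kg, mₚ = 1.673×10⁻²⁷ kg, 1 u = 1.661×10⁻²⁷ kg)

Acceleration: |q|V = ½mv² ⇒ v = √(2|q|V/m) = √(2·1.602×10⁻¹⁹·8410/1.673×10⁻²⁷) ≈ 1.269×10⁶ m/s.
In the field: r = mv/(|q|B) = (1.673×10⁻²⁷)(1.269×10⁶)/((1.602×10⁻¹⁹)(0.159)) ≈ 0.0834 m.

r ≈ 0.0834 m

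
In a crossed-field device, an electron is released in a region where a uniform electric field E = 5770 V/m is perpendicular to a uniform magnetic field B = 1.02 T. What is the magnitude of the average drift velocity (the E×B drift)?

The E×B drift speed is v_d = E/B.
v_d = 5770/1.02 = 5660 m/s.

v_d ≈ 5660 m/s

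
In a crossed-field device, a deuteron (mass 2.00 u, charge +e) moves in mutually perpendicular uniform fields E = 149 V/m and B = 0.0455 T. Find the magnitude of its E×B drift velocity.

v_d ≈ 3270 m/s

In crossed fields the guiding centre drifts at v_d = |E×B|/B² = E/B, independent of charge and mass.
v_d = 149/0.0455 = 3270 m/s.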